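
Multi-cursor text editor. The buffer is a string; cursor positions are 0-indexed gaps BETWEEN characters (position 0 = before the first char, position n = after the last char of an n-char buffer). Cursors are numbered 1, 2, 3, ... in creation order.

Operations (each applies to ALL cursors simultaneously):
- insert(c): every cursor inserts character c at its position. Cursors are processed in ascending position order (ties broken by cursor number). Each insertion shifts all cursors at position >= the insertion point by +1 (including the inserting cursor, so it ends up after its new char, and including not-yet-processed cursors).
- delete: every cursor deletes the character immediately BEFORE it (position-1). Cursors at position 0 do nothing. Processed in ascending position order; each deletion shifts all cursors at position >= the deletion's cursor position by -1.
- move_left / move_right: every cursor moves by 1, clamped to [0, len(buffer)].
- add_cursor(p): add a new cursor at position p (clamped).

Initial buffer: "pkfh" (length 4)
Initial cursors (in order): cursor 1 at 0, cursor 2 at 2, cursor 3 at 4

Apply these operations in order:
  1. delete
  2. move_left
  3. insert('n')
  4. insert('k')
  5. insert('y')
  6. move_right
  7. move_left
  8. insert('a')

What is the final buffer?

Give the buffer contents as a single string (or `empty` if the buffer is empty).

After op 1 (delete): buffer="pf" (len 2), cursors c1@0 c2@1 c3@2, authorship ..
After op 2 (move_left): buffer="pf" (len 2), cursors c1@0 c2@0 c3@1, authorship ..
After op 3 (insert('n')): buffer="nnpnf" (len 5), cursors c1@2 c2@2 c3@4, authorship 12.3.
After op 4 (insert('k')): buffer="nnkkpnkf" (len 8), cursors c1@4 c2@4 c3@7, authorship 1212.33.
After op 5 (insert('y')): buffer="nnkkyypnkyf" (len 11), cursors c1@6 c2@6 c3@10, authorship 121212.333.
After op 6 (move_right): buffer="nnkkyypnkyf" (len 11), cursors c1@7 c2@7 c3@11, authorship 121212.333.
After op 7 (move_left): buffer="nnkkyypnkyf" (len 11), cursors c1@6 c2@6 c3@10, authorship 121212.333.
After op 8 (insert('a')): buffer="nnkkyyaapnkyaf" (len 14), cursors c1@8 c2@8 c3@13, authorship 12121212.3333.

Answer: nnkkyyaapnkyaf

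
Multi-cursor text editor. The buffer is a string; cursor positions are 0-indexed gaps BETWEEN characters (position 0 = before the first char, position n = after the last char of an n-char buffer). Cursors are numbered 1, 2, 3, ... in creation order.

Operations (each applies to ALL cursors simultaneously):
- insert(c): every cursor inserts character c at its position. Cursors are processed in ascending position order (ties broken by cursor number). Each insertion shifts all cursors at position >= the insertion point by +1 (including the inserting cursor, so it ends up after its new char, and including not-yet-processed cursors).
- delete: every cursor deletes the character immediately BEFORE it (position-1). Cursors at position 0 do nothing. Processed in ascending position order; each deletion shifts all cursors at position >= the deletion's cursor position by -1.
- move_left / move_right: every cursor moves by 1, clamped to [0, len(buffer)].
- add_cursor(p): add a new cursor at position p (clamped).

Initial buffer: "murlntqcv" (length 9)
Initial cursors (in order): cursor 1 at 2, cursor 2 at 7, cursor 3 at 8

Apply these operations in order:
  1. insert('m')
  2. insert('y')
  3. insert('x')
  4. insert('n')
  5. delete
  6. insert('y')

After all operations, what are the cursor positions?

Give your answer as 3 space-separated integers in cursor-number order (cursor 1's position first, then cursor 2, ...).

Answer: 6 15 20

Derivation:
After op 1 (insert('m')): buffer="mumrlntqmcmv" (len 12), cursors c1@3 c2@9 c3@11, authorship ..1.....2.3.
After op 2 (insert('y')): buffer="mumyrlntqmycmyv" (len 15), cursors c1@4 c2@11 c3@14, authorship ..11.....22.33.
After op 3 (insert('x')): buffer="mumyxrlntqmyxcmyxv" (len 18), cursors c1@5 c2@13 c3@17, authorship ..111.....222.333.
After op 4 (insert('n')): buffer="mumyxnrlntqmyxncmyxnv" (len 21), cursors c1@6 c2@15 c3@20, authorship ..1111.....2222.3333.
After op 5 (delete): buffer="mumyxrlntqmyxcmyxv" (len 18), cursors c1@5 c2@13 c3@17, authorship ..111.....222.333.
After op 6 (insert('y')): buffer="mumyxyrlntqmyxycmyxyv" (len 21), cursors c1@6 c2@15 c3@20, authorship ..1111.....2222.3333.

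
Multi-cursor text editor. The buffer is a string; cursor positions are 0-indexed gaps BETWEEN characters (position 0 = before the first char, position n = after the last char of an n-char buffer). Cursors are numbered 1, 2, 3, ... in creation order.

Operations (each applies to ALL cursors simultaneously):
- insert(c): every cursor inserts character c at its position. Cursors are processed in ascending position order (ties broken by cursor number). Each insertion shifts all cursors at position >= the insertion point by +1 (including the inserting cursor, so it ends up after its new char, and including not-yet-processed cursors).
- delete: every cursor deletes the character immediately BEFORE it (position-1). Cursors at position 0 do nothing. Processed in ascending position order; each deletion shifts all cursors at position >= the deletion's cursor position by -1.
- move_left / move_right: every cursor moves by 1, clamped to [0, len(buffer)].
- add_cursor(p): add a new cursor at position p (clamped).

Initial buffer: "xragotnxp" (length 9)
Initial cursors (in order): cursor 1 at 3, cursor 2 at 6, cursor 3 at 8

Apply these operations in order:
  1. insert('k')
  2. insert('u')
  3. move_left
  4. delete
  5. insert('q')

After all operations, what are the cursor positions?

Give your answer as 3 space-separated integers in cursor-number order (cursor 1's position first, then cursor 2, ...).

Answer: 4 9 13

Derivation:
After op 1 (insert('k')): buffer="xrakgotknxkp" (len 12), cursors c1@4 c2@8 c3@11, authorship ...1...2..3.
After op 2 (insert('u')): buffer="xrakugotkunxkup" (len 15), cursors c1@5 c2@10 c3@14, authorship ...11...22..33.
After op 3 (move_left): buffer="xrakugotkunxkup" (len 15), cursors c1@4 c2@9 c3@13, authorship ...11...22..33.
After op 4 (delete): buffer="xraugotunxup" (len 12), cursors c1@3 c2@7 c3@10, authorship ...1...2..3.
After op 5 (insert('q')): buffer="xraqugotqunxqup" (len 15), cursors c1@4 c2@9 c3@13, authorship ...11...22..33.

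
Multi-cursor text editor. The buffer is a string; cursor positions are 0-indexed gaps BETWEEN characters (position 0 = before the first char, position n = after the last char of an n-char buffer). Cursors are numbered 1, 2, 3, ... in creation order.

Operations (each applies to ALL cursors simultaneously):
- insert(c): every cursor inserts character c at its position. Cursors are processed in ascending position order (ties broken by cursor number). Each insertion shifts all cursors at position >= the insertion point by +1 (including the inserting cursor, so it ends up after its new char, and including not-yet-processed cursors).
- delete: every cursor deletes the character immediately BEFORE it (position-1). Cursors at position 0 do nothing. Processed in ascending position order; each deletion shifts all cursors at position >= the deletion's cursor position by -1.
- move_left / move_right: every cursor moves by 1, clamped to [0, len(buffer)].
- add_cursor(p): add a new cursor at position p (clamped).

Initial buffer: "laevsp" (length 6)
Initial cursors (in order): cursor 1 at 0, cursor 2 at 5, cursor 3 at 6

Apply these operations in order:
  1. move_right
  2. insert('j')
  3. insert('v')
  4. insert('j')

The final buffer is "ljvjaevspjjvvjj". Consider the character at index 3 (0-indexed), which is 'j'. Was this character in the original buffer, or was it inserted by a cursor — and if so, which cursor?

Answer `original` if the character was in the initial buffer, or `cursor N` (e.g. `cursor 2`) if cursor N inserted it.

After op 1 (move_right): buffer="laevsp" (len 6), cursors c1@1 c2@6 c3@6, authorship ......
After op 2 (insert('j')): buffer="ljaevspjj" (len 9), cursors c1@2 c2@9 c3@9, authorship .1.....23
After op 3 (insert('v')): buffer="ljvaevspjjvv" (len 12), cursors c1@3 c2@12 c3@12, authorship .11.....2323
After op 4 (insert('j')): buffer="ljvjaevspjjvvjj" (len 15), cursors c1@4 c2@15 c3@15, authorship .111.....232323
Authorship (.=original, N=cursor N): . 1 1 1 . . . . . 2 3 2 3 2 3
Index 3: author = 1

Answer: cursor 1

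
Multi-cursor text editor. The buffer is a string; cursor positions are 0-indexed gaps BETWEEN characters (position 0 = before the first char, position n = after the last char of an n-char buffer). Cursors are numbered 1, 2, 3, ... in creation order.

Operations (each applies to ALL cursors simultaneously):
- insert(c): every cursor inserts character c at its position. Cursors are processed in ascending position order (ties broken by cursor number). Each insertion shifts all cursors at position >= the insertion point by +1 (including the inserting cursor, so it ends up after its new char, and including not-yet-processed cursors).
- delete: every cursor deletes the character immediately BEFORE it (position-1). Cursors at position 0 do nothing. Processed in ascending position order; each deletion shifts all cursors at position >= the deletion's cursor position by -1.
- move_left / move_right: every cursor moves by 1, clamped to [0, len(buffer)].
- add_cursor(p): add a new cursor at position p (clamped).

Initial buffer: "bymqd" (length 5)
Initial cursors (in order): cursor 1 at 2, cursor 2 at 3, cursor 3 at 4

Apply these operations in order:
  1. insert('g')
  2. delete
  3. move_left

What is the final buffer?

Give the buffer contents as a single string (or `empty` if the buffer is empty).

After op 1 (insert('g')): buffer="bygmgqgd" (len 8), cursors c1@3 c2@5 c3@7, authorship ..1.2.3.
After op 2 (delete): buffer="bymqd" (len 5), cursors c1@2 c2@3 c3@4, authorship .....
After op 3 (move_left): buffer="bymqd" (len 5), cursors c1@1 c2@2 c3@3, authorship .....

Answer: bymqd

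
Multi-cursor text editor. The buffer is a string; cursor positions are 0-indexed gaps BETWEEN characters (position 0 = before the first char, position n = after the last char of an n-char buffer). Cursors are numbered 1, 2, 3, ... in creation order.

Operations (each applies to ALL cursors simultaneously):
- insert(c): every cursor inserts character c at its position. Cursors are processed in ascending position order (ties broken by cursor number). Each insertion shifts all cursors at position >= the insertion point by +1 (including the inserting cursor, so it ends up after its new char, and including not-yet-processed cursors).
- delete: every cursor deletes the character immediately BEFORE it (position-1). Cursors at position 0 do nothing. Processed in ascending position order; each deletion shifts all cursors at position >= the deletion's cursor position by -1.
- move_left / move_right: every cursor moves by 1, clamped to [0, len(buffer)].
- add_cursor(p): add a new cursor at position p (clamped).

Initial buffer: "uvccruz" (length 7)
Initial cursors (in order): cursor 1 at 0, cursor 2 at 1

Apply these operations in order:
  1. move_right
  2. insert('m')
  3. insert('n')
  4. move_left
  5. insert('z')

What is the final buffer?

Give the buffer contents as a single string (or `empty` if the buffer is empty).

After op 1 (move_right): buffer="uvccruz" (len 7), cursors c1@1 c2@2, authorship .......
After op 2 (insert('m')): buffer="umvmccruz" (len 9), cursors c1@2 c2@4, authorship .1.2.....
After op 3 (insert('n')): buffer="umnvmnccruz" (len 11), cursors c1@3 c2@6, authorship .11.22.....
After op 4 (move_left): buffer="umnvmnccruz" (len 11), cursors c1@2 c2@5, authorship .11.22.....
After op 5 (insert('z')): buffer="umznvmznccruz" (len 13), cursors c1@3 c2@7, authorship .111.222.....

Answer: umznvmznccruz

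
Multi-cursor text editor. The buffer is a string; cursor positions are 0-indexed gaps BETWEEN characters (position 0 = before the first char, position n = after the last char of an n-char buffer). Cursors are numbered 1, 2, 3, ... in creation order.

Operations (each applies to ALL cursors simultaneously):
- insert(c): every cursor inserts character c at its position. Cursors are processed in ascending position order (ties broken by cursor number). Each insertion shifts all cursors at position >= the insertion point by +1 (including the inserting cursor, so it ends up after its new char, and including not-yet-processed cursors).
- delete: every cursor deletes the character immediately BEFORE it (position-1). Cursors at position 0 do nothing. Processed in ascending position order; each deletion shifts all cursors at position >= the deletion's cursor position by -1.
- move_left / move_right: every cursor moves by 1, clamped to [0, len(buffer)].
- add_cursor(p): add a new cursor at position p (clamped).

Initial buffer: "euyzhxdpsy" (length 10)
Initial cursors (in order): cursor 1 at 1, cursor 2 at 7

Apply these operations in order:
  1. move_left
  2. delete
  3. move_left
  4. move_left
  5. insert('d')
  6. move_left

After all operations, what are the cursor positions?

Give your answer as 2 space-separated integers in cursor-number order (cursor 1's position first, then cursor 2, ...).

After op 1 (move_left): buffer="euyzhxdpsy" (len 10), cursors c1@0 c2@6, authorship ..........
After op 2 (delete): buffer="euyzhdpsy" (len 9), cursors c1@0 c2@5, authorship .........
After op 3 (move_left): buffer="euyzhdpsy" (len 9), cursors c1@0 c2@4, authorship .........
After op 4 (move_left): buffer="euyzhdpsy" (len 9), cursors c1@0 c2@3, authorship .........
After op 5 (insert('d')): buffer="deuydzhdpsy" (len 11), cursors c1@1 c2@5, authorship 1...2......
After op 6 (move_left): buffer="deuydzhdpsy" (len 11), cursors c1@0 c2@4, authorship 1...2......

Answer: 0 4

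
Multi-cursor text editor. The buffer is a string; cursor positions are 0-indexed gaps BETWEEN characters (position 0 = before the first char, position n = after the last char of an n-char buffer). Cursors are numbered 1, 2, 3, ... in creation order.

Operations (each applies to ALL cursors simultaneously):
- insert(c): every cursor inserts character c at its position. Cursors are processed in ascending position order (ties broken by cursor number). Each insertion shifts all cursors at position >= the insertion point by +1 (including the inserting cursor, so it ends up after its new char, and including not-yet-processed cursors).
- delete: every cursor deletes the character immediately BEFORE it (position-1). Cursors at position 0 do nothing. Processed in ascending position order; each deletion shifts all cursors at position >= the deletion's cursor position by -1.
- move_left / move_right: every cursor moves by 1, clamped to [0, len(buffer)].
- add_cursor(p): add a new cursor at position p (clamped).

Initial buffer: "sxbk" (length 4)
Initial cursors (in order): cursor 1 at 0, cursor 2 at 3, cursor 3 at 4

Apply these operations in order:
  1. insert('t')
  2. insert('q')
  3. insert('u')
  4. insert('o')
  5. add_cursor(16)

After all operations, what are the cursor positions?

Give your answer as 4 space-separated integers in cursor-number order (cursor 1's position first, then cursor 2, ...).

After op 1 (insert('t')): buffer="tsxbtkt" (len 7), cursors c1@1 c2@5 c3@7, authorship 1...2.3
After op 2 (insert('q')): buffer="tqsxbtqktq" (len 10), cursors c1@2 c2@7 c3@10, authorship 11...22.33
After op 3 (insert('u')): buffer="tqusxbtquktqu" (len 13), cursors c1@3 c2@9 c3@13, authorship 111...222.333
After op 4 (insert('o')): buffer="tquosxbtquoktquo" (len 16), cursors c1@4 c2@11 c3@16, authorship 1111...2222.3333
After op 5 (add_cursor(16)): buffer="tquosxbtquoktquo" (len 16), cursors c1@4 c2@11 c3@16 c4@16, authorship 1111...2222.3333

Answer: 4 11 16 16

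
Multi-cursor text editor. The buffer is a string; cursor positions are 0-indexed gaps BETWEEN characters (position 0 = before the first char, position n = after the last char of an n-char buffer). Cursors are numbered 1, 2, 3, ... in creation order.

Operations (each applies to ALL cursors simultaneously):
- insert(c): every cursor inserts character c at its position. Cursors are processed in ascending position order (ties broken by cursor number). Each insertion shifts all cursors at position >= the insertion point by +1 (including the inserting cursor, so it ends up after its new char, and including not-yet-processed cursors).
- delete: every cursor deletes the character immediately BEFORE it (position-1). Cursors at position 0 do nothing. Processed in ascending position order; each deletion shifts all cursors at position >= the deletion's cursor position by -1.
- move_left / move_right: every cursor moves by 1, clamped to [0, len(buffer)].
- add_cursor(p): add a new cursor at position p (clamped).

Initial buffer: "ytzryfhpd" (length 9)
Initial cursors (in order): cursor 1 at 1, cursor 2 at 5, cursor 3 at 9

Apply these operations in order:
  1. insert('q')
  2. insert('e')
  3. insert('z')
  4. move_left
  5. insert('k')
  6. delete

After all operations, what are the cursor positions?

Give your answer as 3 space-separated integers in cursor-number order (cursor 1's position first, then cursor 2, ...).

Answer: 3 10 17

Derivation:
After op 1 (insert('q')): buffer="yqtzryqfhpdq" (len 12), cursors c1@2 c2@7 c3@12, authorship .1....2....3
After op 2 (insert('e')): buffer="yqetzryqefhpdqe" (len 15), cursors c1@3 c2@9 c3@15, authorship .11....22....33
After op 3 (insert('z')): buffer="yqeztzryqezfhpdqez" (len 18), cursors c1@4 c2@11 c3@18, authorship .111....222....333
After op 4 (move_left): buffer="yqeztzryqezfhpdqez" (len 18), cursors c1@3 c2@10 c3@17, authorship .111....222....333
After op 5 (insert('k')): buffer="yqekztzryqekzfhpdqekz" (len 21), cursors c1@4 c2@12 c3@20, authorship .1111....2222....3333
After op 6 (delete): buffer="yqeztzryqezfhpdqez" (len 18), cursors c1@3 c2@10 c3@17, authorship .111....222....333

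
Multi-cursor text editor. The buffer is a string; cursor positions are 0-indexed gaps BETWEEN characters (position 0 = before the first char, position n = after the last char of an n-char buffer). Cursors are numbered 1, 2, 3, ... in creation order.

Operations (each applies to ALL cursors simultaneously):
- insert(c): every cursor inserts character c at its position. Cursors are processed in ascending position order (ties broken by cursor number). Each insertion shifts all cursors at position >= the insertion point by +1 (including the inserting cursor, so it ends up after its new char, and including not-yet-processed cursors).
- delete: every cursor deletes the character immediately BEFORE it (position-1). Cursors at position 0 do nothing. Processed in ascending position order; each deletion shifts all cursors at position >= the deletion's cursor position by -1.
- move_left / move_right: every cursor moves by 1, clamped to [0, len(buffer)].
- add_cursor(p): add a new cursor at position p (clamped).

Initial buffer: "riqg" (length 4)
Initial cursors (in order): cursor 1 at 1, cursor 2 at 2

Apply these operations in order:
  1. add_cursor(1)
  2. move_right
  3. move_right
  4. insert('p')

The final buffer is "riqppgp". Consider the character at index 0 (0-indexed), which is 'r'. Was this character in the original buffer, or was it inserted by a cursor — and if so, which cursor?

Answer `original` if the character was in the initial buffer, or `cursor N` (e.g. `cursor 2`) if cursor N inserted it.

After op 1 (add_cursor(1)): buffer="riqg" (len 4), cursors c1@1 c3@1 c2@2, authorship ....
After op 2 (move_right): buffer="riqg" (len 4), cursors c1@2 c3@2 c2@3, authorship ....
After op 3 (move_right): buffer="riqg" (len 4), cursors c1@3 c3@3 c2@4, authorship ....
After op 4 (insert('p')): buffer="riqppgp" (len 7), cursors c1@5 c3@5 c2@7, authorship ...13.2
Authorship (.=original, N=cursor N): . . . 1 3 . 2
Index 0: author = original

Answer: original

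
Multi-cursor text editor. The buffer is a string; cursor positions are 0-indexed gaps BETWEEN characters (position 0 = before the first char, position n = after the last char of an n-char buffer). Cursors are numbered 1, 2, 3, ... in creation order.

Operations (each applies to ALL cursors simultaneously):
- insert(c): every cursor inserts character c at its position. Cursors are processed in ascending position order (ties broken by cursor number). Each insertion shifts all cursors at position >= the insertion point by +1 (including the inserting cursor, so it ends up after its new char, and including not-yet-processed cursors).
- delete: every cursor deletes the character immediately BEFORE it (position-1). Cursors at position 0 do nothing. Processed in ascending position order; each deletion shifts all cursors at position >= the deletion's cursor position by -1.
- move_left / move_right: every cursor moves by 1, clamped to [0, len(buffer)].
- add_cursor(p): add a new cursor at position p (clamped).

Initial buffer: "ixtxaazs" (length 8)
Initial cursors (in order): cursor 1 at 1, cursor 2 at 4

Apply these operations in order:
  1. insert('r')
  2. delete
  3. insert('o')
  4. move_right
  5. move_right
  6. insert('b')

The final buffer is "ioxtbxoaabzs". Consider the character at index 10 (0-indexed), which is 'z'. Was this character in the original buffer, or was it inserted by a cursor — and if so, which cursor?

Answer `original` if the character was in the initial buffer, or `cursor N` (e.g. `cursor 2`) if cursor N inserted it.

After op 1 (insert('r')): buffer="irxtxraazs" (len 10), cursors c1@2 c2@6, authorship .1...2....
After op 2 (delete): buffer="ixtxaazs" (len 8), cursors c1@1 c2@4, authorship ........
After op 3 (insert('o')): buffer="ioxtxoaazs" (len 10), cursors c1@2 c2@6, authorship .1...2....
After op 4 (move_right): buffer="ioxtxoaazs" (len 10), cursors c1@3 c2@7, authorship .1...2....
After op 5 (move_right): buffer="ioxtxoaazs" (len 10), cursors c1@4 c2@8, authorship .1...2....
After op 6 (insert('b')): buffer="ioxtbxoaabzs" (len 12), cursors c1@5 c2@10, authorship .1..1.2..2..
Authorship (.=original, N=cursor N): . 1 . . 1 . 2 . . 2 . .
Index 10: author = original

Answer: original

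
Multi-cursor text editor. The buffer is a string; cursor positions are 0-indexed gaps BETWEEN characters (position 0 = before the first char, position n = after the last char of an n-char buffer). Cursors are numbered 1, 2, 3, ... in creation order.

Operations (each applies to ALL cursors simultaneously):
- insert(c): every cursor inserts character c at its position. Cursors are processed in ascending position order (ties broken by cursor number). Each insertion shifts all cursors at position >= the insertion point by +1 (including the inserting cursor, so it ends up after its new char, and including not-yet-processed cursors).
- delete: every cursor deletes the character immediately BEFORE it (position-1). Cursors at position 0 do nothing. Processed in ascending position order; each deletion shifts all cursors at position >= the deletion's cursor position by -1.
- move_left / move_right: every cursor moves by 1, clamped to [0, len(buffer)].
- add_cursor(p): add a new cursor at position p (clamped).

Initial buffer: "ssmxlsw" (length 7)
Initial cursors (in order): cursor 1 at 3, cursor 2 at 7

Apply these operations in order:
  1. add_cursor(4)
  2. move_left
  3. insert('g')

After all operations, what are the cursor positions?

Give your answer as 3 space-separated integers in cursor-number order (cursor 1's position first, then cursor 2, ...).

After op 1 (add_cursor(4)): buffer="ssmxlsw" (len 7), cursors c1@3 c3@4 c2@7, authorship .......
After op 2 (move_left): buffer="ssmxlsw" (len 7), cursors c1@2 c3@3 c2@6, authorship .......
After op 3 (insert('g')): buffer="ssgmgxlsgw" (len 10), cursors c1@3 c3@5 c2@9, authorship ..1.3...2.

Answer: 3 9 5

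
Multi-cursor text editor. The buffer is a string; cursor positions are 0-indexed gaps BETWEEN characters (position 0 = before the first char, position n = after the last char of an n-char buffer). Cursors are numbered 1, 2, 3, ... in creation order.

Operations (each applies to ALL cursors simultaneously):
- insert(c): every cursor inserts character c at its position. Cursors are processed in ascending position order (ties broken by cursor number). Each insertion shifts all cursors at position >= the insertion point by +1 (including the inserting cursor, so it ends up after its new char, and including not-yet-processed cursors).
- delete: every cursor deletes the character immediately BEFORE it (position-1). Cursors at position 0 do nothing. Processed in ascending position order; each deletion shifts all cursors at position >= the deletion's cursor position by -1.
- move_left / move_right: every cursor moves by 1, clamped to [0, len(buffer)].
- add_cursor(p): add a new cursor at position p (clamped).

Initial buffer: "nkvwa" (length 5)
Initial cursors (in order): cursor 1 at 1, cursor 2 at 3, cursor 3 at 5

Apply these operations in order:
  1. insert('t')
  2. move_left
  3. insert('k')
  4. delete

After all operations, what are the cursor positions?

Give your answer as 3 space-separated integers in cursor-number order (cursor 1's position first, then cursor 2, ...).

Answer: 1 4 7

Derivation:
After op 1 (insert('t')): buffer="ntkvtwat" (len 8), cursors c1@2 c2@5 c3@8, authorship .1..2..3
After op 2 (move_left): buffer="ntkvtwat" (len 8), cursors c1@1 c2@4 c3@7, authorship .1..2..3
After op 3 (insert('k')): buffer="nktkvktwakt" (len 11), cursors c1@2 c2@6 c3@10, authorship .11..22..33
After op 4 (delete): buffer="ntkvtwat" (len 8), cursors c1@1 c2@4 c3@7, authorship .1..2..3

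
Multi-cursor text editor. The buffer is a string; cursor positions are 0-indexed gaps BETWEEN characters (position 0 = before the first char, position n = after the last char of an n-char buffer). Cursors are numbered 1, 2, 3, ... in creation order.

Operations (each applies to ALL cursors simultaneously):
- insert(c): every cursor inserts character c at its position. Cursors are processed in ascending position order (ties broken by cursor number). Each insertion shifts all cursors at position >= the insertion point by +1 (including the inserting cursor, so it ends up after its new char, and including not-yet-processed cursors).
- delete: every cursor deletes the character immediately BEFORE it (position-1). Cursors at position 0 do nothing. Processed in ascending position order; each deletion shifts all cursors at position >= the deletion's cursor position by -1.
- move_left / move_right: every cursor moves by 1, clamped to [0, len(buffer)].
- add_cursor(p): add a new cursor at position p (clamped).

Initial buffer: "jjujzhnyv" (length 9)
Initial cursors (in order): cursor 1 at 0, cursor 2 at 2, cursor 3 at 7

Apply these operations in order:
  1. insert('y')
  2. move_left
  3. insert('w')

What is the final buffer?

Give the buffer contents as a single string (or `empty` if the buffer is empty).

Answer: wyjjwyujzhnwyyv

Derivation:
After op 1 (insert('y')): buffer="yjjyujzhnyyv" (len 12), cursors c1@1 c2@4 c3@10, authorship 1..2.....3..
After op 2 (move_left): buffer="yjjyujzhnyyv" (len 12), cursors c1@0 c2@3 c3@9, authorship 1..2.....3..
After op 3 (insert('w')): buffer="wyjjwyujzhnwyyv" (len 15), cursors c1@1 c2@5 c3@12, authorship 11..22.....33..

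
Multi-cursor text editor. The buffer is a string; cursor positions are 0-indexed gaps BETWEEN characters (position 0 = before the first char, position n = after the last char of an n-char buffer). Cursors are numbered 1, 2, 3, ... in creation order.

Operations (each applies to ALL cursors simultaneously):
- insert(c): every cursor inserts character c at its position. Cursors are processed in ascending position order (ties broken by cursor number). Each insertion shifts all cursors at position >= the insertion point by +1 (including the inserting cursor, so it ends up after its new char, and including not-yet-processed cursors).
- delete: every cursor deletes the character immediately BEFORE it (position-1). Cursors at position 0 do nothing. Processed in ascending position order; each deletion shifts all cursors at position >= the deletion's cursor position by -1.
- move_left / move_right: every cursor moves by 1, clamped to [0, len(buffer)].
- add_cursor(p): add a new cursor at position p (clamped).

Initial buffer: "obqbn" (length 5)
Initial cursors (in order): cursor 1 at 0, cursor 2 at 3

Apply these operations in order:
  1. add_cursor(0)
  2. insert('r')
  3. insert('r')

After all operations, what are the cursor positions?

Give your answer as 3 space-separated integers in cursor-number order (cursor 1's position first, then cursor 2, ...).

Answer: 4 9 4

Derivation:
After op 1 (add_cursor(0)): buffer="obqbn" (len 5), cursors c1@0 c3@0 c2@3, authorship .....
After op 2 (insert('r')): buffer="rrobqrbn" (len 8), cursors c1@2 c3@2 c2@6, authorship 13...2..
After op 3 (insert('r')): buffer="rrrrobqrrbn" (len 11), cursors c1@4 c3@4 c2@9, authorship 1313...22..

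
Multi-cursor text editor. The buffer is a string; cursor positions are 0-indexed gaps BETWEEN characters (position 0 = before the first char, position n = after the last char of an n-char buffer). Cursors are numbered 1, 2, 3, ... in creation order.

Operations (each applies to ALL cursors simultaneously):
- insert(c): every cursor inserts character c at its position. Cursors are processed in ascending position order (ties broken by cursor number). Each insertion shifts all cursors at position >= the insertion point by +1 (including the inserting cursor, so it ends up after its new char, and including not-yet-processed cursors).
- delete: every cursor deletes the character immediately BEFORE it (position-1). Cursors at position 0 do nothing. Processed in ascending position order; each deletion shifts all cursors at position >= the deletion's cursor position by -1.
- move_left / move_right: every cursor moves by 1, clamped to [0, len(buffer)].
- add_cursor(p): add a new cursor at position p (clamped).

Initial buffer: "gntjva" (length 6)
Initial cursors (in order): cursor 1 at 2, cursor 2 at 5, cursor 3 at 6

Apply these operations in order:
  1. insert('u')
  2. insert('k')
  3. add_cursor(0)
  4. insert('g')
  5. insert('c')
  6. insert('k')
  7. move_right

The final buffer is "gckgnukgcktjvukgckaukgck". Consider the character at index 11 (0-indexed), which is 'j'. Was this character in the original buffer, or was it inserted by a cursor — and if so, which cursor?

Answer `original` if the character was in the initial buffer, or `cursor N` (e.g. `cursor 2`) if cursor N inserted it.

After op 1 (insert('u')): buffer="gnutjvuau" (len 9), cursors c1@3 c2@7 c3@9, authorship ..1...2.3
After op 2 (insert('k')): buffer="gnuktjvukauk" (len 12), cursors c1@4 c2@9 c3@12, authorship ..11...22.33
After op 3 (add_cursor(0)): buffer="gnuktjvukauk" (len 12), cursors c4@0 c1@4 c2@9 c3@12, authorship ..11...22.33
After op 4 (insert('g')): buffer="ggnukgtjvukgaukg" (len 16), cursors c4@1 c1@6 c2@12 c3@16, authorship 4..111...222.333
After op 5 (insert('c')): buffer="gcgnukgctjvukgcaukgc" (len 20), cursors c4@2 c1@8 c2@15 c3@20, authorship 44..1111...2222.3333
After op 6 (insert('k')): buffer="gckgnukgcktjvukgckaukgck" (len 24), cursors c4@3 c1@10 c2@18 c3@24, authorship 444..11111...22222.33333
After op 7 (move_right): buffer="gckgnukgcktjvukgckaukgck" (len 24), cursors c4@4 c1@11 c2@19 c3@24, authorship 444..11111...22222.33333
Authorship (.=original, N=cursor N): 4 4 4 . . 1 1 1 1 1 . . . 2 2 2 2 2 . 3 3 3 3 3
Index 11: author = original

Answer: original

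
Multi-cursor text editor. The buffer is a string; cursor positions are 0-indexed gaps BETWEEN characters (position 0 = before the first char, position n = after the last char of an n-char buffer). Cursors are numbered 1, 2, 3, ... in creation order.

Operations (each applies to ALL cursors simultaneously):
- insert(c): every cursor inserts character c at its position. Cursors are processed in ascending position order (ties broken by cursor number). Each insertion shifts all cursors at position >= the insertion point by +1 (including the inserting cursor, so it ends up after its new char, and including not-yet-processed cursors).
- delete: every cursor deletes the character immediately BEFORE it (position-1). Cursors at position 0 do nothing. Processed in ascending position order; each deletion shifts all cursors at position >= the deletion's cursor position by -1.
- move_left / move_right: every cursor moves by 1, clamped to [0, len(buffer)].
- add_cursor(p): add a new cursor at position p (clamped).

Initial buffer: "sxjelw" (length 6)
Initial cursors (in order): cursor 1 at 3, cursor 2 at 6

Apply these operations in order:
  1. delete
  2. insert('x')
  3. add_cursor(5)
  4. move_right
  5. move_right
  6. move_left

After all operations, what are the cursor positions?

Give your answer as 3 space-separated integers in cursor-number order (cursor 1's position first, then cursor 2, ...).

After op 1 (delete): buffer="sxel" (len 4), cursors c1@2 c2@4, authorship ....
After op 2 (insert('x')): buffer="sxxelx" (len 6), cursors c1@3 c2@6, authorship ..1..2
After op 3 (add_cursor(5)): buffer="sxxelx" (len 6), cursors c1@3 c3@5 c2@6, authorship ..1..2
After op 4 (move_right): buffer="sxxelx" (len 6), cursors c1@4 c2@6 c3@6, authorship ..1..2
After op 5 (move_right): buffer="sxxelx" (len 6), cursors c1@5 c2@6 c3@6, authorship ..1..2
After op 6 (move_left): buffer="sxxelx" (len 6), cursors c1@4 c2@5 c3@5, authorship ..1..2

Answer: 4 5 5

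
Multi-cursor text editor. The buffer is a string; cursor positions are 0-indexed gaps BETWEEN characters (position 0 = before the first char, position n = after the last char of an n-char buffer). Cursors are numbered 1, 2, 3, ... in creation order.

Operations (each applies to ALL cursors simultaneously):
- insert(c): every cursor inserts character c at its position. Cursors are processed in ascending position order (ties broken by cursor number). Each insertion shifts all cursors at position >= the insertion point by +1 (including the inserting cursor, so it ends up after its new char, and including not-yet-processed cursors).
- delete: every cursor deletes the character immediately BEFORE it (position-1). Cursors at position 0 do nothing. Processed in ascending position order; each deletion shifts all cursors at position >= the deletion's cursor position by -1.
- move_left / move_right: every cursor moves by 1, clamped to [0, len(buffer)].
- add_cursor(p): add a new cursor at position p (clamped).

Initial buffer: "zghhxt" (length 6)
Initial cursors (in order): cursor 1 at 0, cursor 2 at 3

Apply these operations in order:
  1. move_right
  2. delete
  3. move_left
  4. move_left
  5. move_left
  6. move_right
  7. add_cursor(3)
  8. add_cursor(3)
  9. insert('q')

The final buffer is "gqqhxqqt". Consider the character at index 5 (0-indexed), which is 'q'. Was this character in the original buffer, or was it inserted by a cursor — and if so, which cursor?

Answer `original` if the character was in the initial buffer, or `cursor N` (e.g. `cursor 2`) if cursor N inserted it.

After op 1 (move_right): buffer="zghhxt" (len 6), cursors c1@1 c2@4, authorship ......
After op 2 (delete): buffer="ghxt" (len 4), cursors c1@0 c2@2, authorship ....
After op 3 (move_left): buffer="ghxt" (len 4), cursors c1@0 c2@1, authorship ....
After op 4 (move_left): buffer="ghxt" (len 4), cursors c1@0 c2@0, authorship ....
After op 5 (move_left): buffer="ghxt" (len 4), cursors c1@0 c2@0, authorship ....
After op 6 (move_right): buffer="ghxt" (len 4), cursors c1@1 c2@1, authorship ....
After op 7 (add_cursor(3)): buffer="ghxt" (len 4), cursors c1@1 c2@1 c3@3, authorship ....
After op 8 (add_cursor(3)): buffer="ghxt" (len 4), cursors c1@1 c2@1 c3@3 c4@3, authorship ....
After op 9 (insert('q')): buffer="gqqhxqqt" (len 8), cursors c1@3 c2@3 c3@7 c4@7, authorship .12..34.
Authorship (.=original, N=cursor N): . 1 2 . . 3 4 .
Index 5: author = 3

Answer: cursor 3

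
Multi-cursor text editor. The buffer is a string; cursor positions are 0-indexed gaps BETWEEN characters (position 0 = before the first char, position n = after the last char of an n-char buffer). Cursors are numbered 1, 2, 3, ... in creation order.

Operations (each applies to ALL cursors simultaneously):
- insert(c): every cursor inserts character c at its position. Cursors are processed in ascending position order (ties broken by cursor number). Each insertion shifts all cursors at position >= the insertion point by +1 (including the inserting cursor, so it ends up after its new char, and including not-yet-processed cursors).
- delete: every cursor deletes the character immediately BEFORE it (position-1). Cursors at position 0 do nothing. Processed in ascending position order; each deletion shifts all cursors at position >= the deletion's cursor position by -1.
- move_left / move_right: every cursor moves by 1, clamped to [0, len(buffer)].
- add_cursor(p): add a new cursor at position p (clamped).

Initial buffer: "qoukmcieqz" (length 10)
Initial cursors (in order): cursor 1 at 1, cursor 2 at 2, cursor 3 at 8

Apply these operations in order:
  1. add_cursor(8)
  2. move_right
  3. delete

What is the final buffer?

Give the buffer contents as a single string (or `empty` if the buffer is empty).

After op 1 (add_cursor(8)): buffer="qoukmcieqz" (len 10), cursors c1@1 c2@2 c3@8 c4@8, authorship ..........
After op 2 (move_right): buffer="qoukmcieqz" (len 10), cursors c1@2 c2@3 c3@9 c4@9, authorship ..........
After op 3 (delete): buffer="qkmciz" (len 6), cursors c1@1 c2@1 c3@5 c4@5, authorship ......

Answer: qkmciz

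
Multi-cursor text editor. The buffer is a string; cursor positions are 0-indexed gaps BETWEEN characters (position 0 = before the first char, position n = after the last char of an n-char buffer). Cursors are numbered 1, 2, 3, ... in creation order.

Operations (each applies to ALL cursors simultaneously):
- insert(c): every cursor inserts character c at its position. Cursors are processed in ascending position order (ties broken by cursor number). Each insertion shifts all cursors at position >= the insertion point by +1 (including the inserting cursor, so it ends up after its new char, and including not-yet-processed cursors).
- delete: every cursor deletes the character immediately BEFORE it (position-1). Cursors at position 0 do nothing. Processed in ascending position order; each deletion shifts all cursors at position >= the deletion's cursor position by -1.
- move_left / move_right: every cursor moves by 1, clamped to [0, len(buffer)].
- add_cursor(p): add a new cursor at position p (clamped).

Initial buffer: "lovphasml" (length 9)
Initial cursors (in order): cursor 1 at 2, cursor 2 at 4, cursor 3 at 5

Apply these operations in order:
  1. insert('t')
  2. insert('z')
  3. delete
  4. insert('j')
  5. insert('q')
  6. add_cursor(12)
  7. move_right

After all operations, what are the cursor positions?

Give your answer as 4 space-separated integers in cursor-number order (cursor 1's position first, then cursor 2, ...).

After op 1 (insert('t')): buffer="lotvpthtasml" (len 12), cursors c1@3 c2@6 c3@8, authorship ..1..2.3....
After op 2 (insert('z')): buffer="lotzvptzhtzasml" (len 15), cursors c1@4 c2@8 c3@11, authorship ..11..22.33....
After op 3 (delete): buffer="lotvpthtasml" (len 12), cursors c1@3 c2@6 c3@8, authorship ..1..2.3....
After op 4 (insert('j')): buffer="lotjvptjhtjasml" (len 15), cursors c1@4 c2@8 c3@11, authorship ..11..22.33....
After op 5 (insert('q')): buffer="lotjqvptjqhtjqasml" (len 18), cursors c1@5 c2@10 c3@14, authorship ..111..222.333....
After op 6 (add_cursor(12)): buffer="lotjqvptjqhtjqasml" (len 18), cursors c1@5 c2@10 c4@12 c3@14, authorship ..111..222.333....
After op 7 (move_right): buffer="lotjqvptjqhtjqasml" (len 18), cursors c1@6 c2@11 c4@13 c3@15, authorship ..111..222.333....

Answer: 6 11 15 13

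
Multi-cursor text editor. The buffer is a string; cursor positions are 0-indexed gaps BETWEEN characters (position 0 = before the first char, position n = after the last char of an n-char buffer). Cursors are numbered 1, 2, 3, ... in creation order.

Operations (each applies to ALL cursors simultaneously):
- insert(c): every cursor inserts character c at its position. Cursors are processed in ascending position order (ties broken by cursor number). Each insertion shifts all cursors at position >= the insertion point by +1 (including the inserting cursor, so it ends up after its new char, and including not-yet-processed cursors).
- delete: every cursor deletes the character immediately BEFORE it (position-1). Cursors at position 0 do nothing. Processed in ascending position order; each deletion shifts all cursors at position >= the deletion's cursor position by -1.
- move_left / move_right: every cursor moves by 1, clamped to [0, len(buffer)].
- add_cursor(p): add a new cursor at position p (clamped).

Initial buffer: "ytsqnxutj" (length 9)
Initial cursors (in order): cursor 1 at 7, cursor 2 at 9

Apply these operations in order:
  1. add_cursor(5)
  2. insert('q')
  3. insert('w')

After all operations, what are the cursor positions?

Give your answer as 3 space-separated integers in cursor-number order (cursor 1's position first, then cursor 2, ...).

Answer: 11 15 7

Derivation:
After op 1 (add_cursor(5)): buffer="ytsqnxutj" (len 9), cursors c3@5 c1@7 c2@9, authorship .........
After op 2 (insert('q')): buffer="ytsqnqxuqtjq" (len 12), cursors c3@6 c1@9 c2@12, authorship .....3..1..2
After op 3 (insert('w')): buffer="ytsqnqwxuqwtjqw" (len 15), cursors c3@7 c1@11 c2@15, authorship .....33..11..22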